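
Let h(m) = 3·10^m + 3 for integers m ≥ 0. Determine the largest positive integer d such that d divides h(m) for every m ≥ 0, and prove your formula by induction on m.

Computing the first values: h(0) = 6 and h(1) = 33; gcd(6, 33) = 3, so d ≤ 3.
We prove 3 | 3·10^m + 3 for all m ≥ 0 by induction on m.
Base case (m = 0): h(0) = 6 = 3·(2), so 3 | h(0).
Inductive step: suppose the statement holds for some j ≥ 0, i.e. 3 | h(j). Then
h(j+1) = 3·10^(j+1) + 3 = 10·(3·10^j + 3) - 27 = 10·h(j) - 27. The first term is divisible by 3 by the inductive hypothesis, and -27 is divisible by 3. Hence 3 | h(j+1).
By the principle of mathematical induction, the result holds for all m ≥ 0.
Therefore the largest such d is 3.

d = 3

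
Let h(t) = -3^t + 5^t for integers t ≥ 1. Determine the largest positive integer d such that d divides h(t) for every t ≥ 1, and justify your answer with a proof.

d = 2

Computing the first values: h(1) = 2 and h(2) = 16; gcd(2, 16) = 2, so d ≤ 2.
We prove 2 | -3^t + 5^t for all t ≥ 1 by induction on t.
When t = 1: h(1) = 2 = 2·(1), so 2 | h(1).
Inductive step: suppose the statement holds for some m ≥ 1, i.e. 2 | h(m). Then
5^{m+1} − 3^{m+1} = 5·5^m − 3·3^m = 5·(5^m − 3^m) + (2)·3^m. The first term is divisible by 2 by the inductive hypothesis, and the second term (2)·3^m is divisible by 2 since 2 | 2. Hence 2 | h(m+1).
This completes the induction.
Therefore the largest such d is 2.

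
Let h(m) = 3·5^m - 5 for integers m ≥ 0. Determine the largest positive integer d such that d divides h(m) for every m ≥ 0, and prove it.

Computing the first values: h(0) = -2 and h(1) = 10; gcd(-2, 10) = 2, so d ≤ 2.
We prove 2 | 3·5^m - 5 for all m ≥ 0 by induction on m.
For the base case m = 0: h(0) = -2 = 2·(-1), so 2 | h(0).
Inductive step: assume the claim holds for m = p, i.e. 2 | h(p). Then
h(p+1) = 3·5^(p+1) - 5 = 5·(3·5^p - 5) + 20 = 5·h(p) + 20. The first term is divisible by 2 by the inductive hypothesis, and 20 is divisible by 2. Hence 2 | h(p+1).
By the principle of mathematical induction, the result holds for all m ≥ 0.
Therefore the largest such d is 2.

d = 2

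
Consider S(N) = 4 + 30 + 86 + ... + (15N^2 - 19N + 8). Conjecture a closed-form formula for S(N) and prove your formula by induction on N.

We claim S(N) = N(5N^2 - 2N + 1) for all N ≥ 1.
Base step (N = 1): S(1) = 4, and the closed form gives 4. They agree.
Inductive step: suppose the statement holds for some r ≥ 1, so S(r) = r(5r^2 - 2r + 1).
Then S(r+1) = S(r) + (15r^2 + 11r + 4) = (r(5r^2 - 2r + 1)) + (15r^2 + 11r + 4).
Simplifying, S(r+1) = (r + 1)(5r^2 + 8r + 4) = (r+1)(5(r+1)^2 - 2(r+1) + 1),
which is the closed form with N = r+1.
Hence, by induction on N, the claim holds for every N ≥ 1.

S(N) = N(5N^2 - 2N + 1)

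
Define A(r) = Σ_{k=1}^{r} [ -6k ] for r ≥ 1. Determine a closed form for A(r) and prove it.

We claim A(r) = -3r(r + 1) for all r ≥ 1.
When r = 1: A(1) = -6, and the closed form gives -6. They agree.
Suppose the result is true for r = k, so A(k) = 3k(-k - 1).
Then A(k+1) = A(k) + (-6k - 6) = (3k(-k - 1)) + (-6k - 6).
Simplifying, A(k+1) = -3(k + 1)(k + 2) = -3(k+1)((k+1) + 1),
which is the closed form with r = k+1.
By induction, the statement is established for all r ≥ 1.

A(r) = -3r(r + 1)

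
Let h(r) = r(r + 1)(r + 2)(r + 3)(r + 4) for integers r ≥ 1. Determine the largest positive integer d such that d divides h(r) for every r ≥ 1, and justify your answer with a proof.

Computing the first values: h(1) = 120 and h(2) = 720; gcd(120, 720) = 120, so d ≤ 120.
We prove 120 | r(r + 1)(r + 2)(r + 3)(r + 4) for all r ≥ 1 by induction on r.
When r = 1: h(1) = 120 = 120·(1), so 120 | h(1).
Inductive step: assume the claim holds for r = i, i.e. 120 | h(i). Then
h(i+1) − h(i) = (i+1)·(i+2)·(i+3)·(i+4)·(i+5) − i·(i+1)·(i+2)·(i+3)·(i+4) = (i+1)·(i+2)·(i+3)·(i+4)·[(i+5) − i] = 5·(i+1)·(i+2)·(i+3)·(i+4). The product of 4 consecutive integers is divisible by (4)! = 24, so h(i+1) − h(i) is divisible by 5·24 = 120. By the inductive hypothesis 120 | h(i), hence 120 | h(i+1).
This completes the induction.
Therefore the largest such d is 120.

d = 120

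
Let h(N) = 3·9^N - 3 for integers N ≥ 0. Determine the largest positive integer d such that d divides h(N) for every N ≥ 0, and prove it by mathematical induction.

Computing the first values: h(0) = 0 and h(1) = 24; gcd(0, 24) = 24, so d ≤ 24.
We prove 24 | 3·9^N - 3 for all N ≥ 0 by induction on N.
Base step (N = 0): h(0) = 0 = 24·(0), so 24 | h(0).
Inductive step: suppose the statement holds for some m ≥ 0, i.e. 24 | h(m). Then
h(m+1) = 3·9^(m+1) - 3 = 9·(3·9^m - 3) + 24 = 9·h(m) + 24. The first term is divisible by 24 by the inductive hypothesis, and 24 is divisible by 24. Hence 24 | h(m+1).
Hence, by induction on N, the claim holds for every N ≥ 0.
Therefore the largest such d is 24.

d = 24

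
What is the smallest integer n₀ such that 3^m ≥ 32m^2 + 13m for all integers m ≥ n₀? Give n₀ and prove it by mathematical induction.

At m = 6: 729 < 1230, so the inequality fails and n₀ ≥ 7. We prove 3^m ≥ 32m^2 + 13m for all m ≥ 7.
Base step (m = 7): 3^m = 2187 and 32m^2 + 13m = 1659, so 2187 ≥ 1659.
For the inductive step, assume it holds for an arbitrary p ≥ 7, so 3^p ≥ 32p^2 + 13p.
Then 3^(p + 1) = 3·(3^p) ≥ 3·(32p^2 + 13p).
Also, for p ≥ 7 we have 3·(32p^2 + 13p) ≥ 32(p+1)^2 + 13(p+1), since 3·(32p^2 + 13p) − (32(p+1)^2 + 13(p+1)) = 64p^2 - 38p - 45, which is nonnegative for all p ≥ 7.
Combining, 3^(p + 1) ≥ 32(p+1)^2 + 13(p+1).
By induction, the statement is established for all m ≥ 7.
Hence the smallest such n₀ is 7.

n₀ = 7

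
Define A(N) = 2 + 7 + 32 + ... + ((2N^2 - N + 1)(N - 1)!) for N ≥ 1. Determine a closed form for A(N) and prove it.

A(N) = (2N + 1)N! - 1

We claim A(N) = (2N + 1)N! - 1 for all N ≥ 1.
Base step (N = 1): A(1) = 2, and the closed form gives 2. They agree.
Inductive step: assume the claim holds for N = r, so A(r) = (2r + 1)r! - 1.
Then A(r+1) = A(r) + ((2r^2 + 3r + 2)r!) = ((2r + 1)r! - 1) + ((2r^2 + 3r + 2)r!).
Simplifying, A(r+1) = (2(r+1) + 1)(r+1)! - 1,
which is the closed form with N = r+1.
By the principle of mathematical induction, the result holds for all N ≥ 1.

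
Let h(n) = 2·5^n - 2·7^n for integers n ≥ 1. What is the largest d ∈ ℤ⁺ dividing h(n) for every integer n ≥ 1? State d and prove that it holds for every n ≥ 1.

d = 4

Computing the first values: h(1) = -4 and h(2) = -48; gcd(-4, -48) = 4, so d ≤ 4.
We prove 4 | 2·5^n - 2·7^n for all n ≥ 1 by induction on n.
Base step (n = 1): h(1) = -4 = 4·(-1), so 4 | h(1).
Inductive step: suppose the statement holds for some j ≥ 1, i.e. 4 | h(j). Then
h(j+1) − 7·h(j) = (2·5^(j+1) - 2·7^(j+1)) − 7·(2·5^j - 2·7^j) = (2)·5^j·(5 − 7) = (-4)·5^j. Since 4 | h(j) by the inductive hypothesis, 4 | 7·h(j); and 4 | -4 since -4 = 4·-1. Therefore 4 | h(j+1).
By the principle of mathematical induction, the result holds for all n ≥ 1.
Therefore the largest such d is 4.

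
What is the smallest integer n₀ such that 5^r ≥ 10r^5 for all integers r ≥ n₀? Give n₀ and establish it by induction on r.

At r = 7: 78125 < 168070, so the inequality fails and n₀ ≥ 8. We prove 5^r ≥ 10r^5 for all r ≥ 8.
When r = 8: 5^r = 390625 and 10r^5 = 327680, so 390625 ≥ 327680.
For the inductive step, assume it holds for an arbitrary k ≥ 8, so 5^k ≥ 10k^5.
Then 5^(k + 1) = 5·(5^k) ≥ 5·(10k^5).
Also, for k ≥ 8 we have 5·(10k^5) ≥ 10(k+1)^5, since 5 ≥ (1 + 1/k)^5 for all k ≥ 8.
Combining, 5^(k + 1) ≥ 10(k+1)^5.
By induction, the statement is established for all r ≥ 8.
Hence the smallest such n₀ is 8.

n₀ = 8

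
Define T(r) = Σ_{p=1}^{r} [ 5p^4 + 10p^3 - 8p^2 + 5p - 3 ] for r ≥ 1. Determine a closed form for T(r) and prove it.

We claim T(r) = r(r^4 + 5r^3 + 4r^2 + r - 2) for all r ≥ 1.
Base step (r = 1): T(1) = 9, and the closed form gives 9. They agree.
Inductive step: suppose the statement holds for some p ≥ 1, so T(p) = p(p^4 + 5p^3 + 4p^2 + p - 2).
Then T(p+1) = T(p) + (5p^4 + 30p^3 + 52p^2 + 39p + 9) = (p(p^4 + 5p^3 + 4p^2 + p - 2)) + (5p^4 + 30p^3 + 52p^2 + 39p + 9).
Simplifying, T(p+1) = (p + 1)(p^4 + 9p^3 + 25p^2 + 28p + 9) = (p+1)((p+1)^4 + 5(p+1)^3 + 4(p+1)^2 + (p+1) - 2),
which is the closed form with r = p+1.
Hence, by induction on r, the claim holds for every r ≥ 1.

T(r) = r(r^4 + 5r^3 + 4r^2 + r - 2)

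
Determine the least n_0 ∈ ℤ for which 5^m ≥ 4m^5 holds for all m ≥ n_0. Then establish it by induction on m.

At m = 6: 15625 < 31104, so the inequality fails and n_0 ≥ 7. We prove 5^m ≥ 4m^5 for all m ≥ 7.
Base case (m = 7): 5^m = 78125 and 4m^5 = 67228, so 78125 ≥ 67228.
Suppose the result is true for m = i, so 5^i ≥ 4i^5.
Then 5^(i + 1) = 5·(5^i) ≥ 5·(4i^5).
Also, for i ≥ 7 we have 5·(4i^5) ≥ 4(i+1)^5, since 5 ≥ (1 + 1/i)^5 for all i ≥ 7.
Combining, 5^(i + 1) ≥ 4(i+1)^5.
By the principle of mathematical induction, the result holds for all m ≥ 7.
Hence the smallest such n_0 is 7.

n_0 = 7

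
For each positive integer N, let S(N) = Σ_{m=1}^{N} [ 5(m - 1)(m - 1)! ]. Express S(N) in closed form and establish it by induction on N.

S(N) = 5N! - 5

We claim S(N) = 5N! - 5 for all N ≥ 1.
Base step (N = 1): S(1) = 0, and the closed form gives 0. They agree.
Inductive step: assume the claim holds for N = m, so S(m) = 5m! - 5.
Then S(m+1) = S(m) + (5m·m!) = (5m! - 5) + (5m·m!).
Simplifying, S(m+1) = 5(m+1)! - 5,
which is the closed form with N = m+1.
Hence, by induction on N, the claim holds for every N ≥ 1.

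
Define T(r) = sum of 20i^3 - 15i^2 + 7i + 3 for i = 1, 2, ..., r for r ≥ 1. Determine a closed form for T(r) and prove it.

We claim T(r) = r(5r^3 + 5r^2 + r + 4) for all r ≥ 1.
For the base case r = 1: T(1) = 15, and the closed form gives 15. They agree.
Inductive step: assume the claim holds for r = i, so T(i) = i(5i^3 + 5i^2 + i + 4).
Then T(i+1) = T(i) + (20i^3 + 45i^2 + 37i + 15) = (i(5i^3 + 5i^2 + i + 4)) + (20i^3 + 45i^2 + 37i + 15).
Simplifying, T(i+1) = (i + 1)(5i^3 + 20i^2 + 26i + 15) = (i+1)(5(i+1)^3 + 5(i+1)^2 + (i+1) + 4),
which is the closed form with r = i+1.
By induction, the statement is established for all r ≥ 1.

T(r) = r(5r^3 + 5r^2 + r + 4)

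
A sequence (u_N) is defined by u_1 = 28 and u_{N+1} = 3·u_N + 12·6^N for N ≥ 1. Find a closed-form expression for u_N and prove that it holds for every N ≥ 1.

u_N = 4·3^(N - 1) + 4·6^N

Computing the first terms: u_1 = 28, u_2 = 156, u_3 = 900. This suggests u_N = 4·3^(N - 1) + 4·6^N.
When N = 1: the formula gives 28 = 28 = u_1.
Inductive step: assume the claim holds for N = j, so u_j = 4·3^(j - 1) + 4·6^j.
Then u_{j+1} = 3·u_j + 12·6^j = 3·(4·3^(j - 1) + 4·6^j) + 12·6^j = 4·3^j + 4·6^(j + 1) = 4·3^((j+1) - 1) + 4·6^(j+1),
which is the claimed formula at N = j+1.
By the principle of mathematical induction, the result holds for all N ≥ 1.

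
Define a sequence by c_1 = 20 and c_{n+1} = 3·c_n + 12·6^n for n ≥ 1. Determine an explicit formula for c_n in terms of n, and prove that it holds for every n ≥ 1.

c_n = -4·3^(n - 1) + 4·6^n

Computing the first terms: c_1 = 20, c_2 = 132, c_3 = 828. This suggests c_n = -4·3^(n - 1) + 4·6^n.
Base step (n = 1): the formula gives 20 = 20 = c_1.
Inductive step: suppose the statement holds for some r ≥ 1, so c_r = -4·3^(r - 1) + 4·6^r.
Then c_{r+1} = 3·c_r + 12·6^r = 3·(-4·3^(r - 1) + 4·6^r) + 12·6^r = -4·3^r + 4·6^(r + 1) = -4·3^((r+1) - 1) + 4·6^(r+1),
which is the claimed formula at n = r+1.
Hence, by induction on n, the claim holds for every n ≥ 1.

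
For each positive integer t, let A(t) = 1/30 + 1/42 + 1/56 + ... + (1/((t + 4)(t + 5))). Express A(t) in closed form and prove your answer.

A(t) = t/(5(t + 5))

We claim A(t) = t/(5(t + 5)) for all t ≥ 1.
When t = 1: A(1) = 1/30, and the closed form gives 1/30. They agree.
Suppose the result is true for t = i, so A(i) = i/(5(i + 5)).
Then A(i+1) = A(i) + (1/((i + 5)(i + 6))) = (i/(5(i + 5))) + (1/((i + 5)(i + 6))).
Simplifying, A(i+1) = (i + 1)/(5(i + 6)) = (i+1)/(5((i+1) + 5)),
which is the closed form with t = i+1.
By the principle of mathematical induction, the result holds for all t ≥ 1.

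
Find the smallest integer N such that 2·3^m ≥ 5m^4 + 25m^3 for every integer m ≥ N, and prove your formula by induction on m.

At m = 9: 39366 < 51030, so the inequality fails and N ≥ 10. We prove 2·3^m ≥ 5m^4 + 25m^3 for all m ≥ 10.
When m = 10: 2·3^m = 118098 and 5m^4 + 25m^3 = 75000, so 118098 ≥ 75000.
Inductive step: assume the claim holds for m = p, so 2·3^p ≥ 5p^4 + 25p^3.
Then 2·3^(p + 1) = 3·(2·3^p) ≥ 3·(5p^4 + 25p^3).
Also, for p ≥ 10 we have 3·(5p^4 + 25p^3) ≥ 5(p+1)^4 + 25(p+1)^3, since 3·(5p^4 + 25p^3) − (5(p+1)^4 + 25(p+1)^3) = 10p^4 + 30p^3 - 105p^2 - 95p - 30, which is nonnegative for all p ≥ 10.
Combining, 2·3^(p + 1) ≥ 5(p+1)^4 + 25(p+1)^3.
Hence, by induction on m, the claim holds for every m ≥ 10.
Hence the smallest such N is 10.

N = 10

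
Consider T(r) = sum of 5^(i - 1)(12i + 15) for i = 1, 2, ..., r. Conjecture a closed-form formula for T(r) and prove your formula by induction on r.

We claim T(r) = 3·5^r(r + 1) - 3 for all r ≥ 1.
For the base case r = 1: T(1) = 27, and the closed form gives 27. They agree.
Inductive step: assume the claim holds for r = i, so T(i) = 3·5^i(i + 1) - 3.
Then T(i+1) = T(i) + (5^i(12i + 27)) = (3·5^i(i + 1) - 3) + (5^i(12i + 27)).
Simplifying, T(i+1) = 15·5^i·i + 30·5^i - 3 = 3·5^(i+1)((i+1) + 1) - 3,
which is the closed form with r = i+1.
By the principle of mathematical induction, the result holds for all r ≥ 1.

T(r) = 3·5^r(r + 1) - 3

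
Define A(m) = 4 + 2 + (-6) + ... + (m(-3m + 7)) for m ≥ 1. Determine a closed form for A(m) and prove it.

A(m) = -m(m - 3)(m + 1)

We claim A(m) = -m(m - 3)(m + 1) for all m ≥ 1.
Base step (m = 1): A(1) = 4, and the closed form gives 4. They agree.
Inductive step: suppose the statement holds for some r ≥ 1, so A(r) = r(-r^2 + 2r + 3).
Then A(r+1) = A(r) + (-3r^2 + r + 4) = (r(-r^2 + 2r + 3)) + (-3r^2 + r + 4).
Simplifying, A(r+1) = -(r - 2)(r + 1)(r + 2) = -(r+1)((r+1) - 3)((r+1) + 1),
which is the closed form with m = r+1.
This completes the induction.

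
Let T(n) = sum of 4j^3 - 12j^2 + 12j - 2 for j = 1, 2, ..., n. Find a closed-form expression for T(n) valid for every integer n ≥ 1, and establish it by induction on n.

T(n) = n(n^3 - 2n^2 + n + 2)

We claim T(n) = n(n^3 - 2n^2 + n + 2) for all n ≥ 1.
When n = 1: T(1) = 2, and the closed form gives 2. They agree.
Suppose the result is true for n = j, so T(j) = j(j^3 - 2j^2 + j + 2).
Then T(j+1) = T(j) + (4j^3 + 2) = (j(j^3 - 2j^2 + j + 2)) + (4j^3 + 2).
Simplifying, T(j+1) = (j + 1)(j^3 + j^2 + 2) = (j+1)((j+1)^3 - 2(j+1)^2 + (j+1) + 2),
which is the closed form with n = j+1.
Hence, by induction on n, the claim holds for every n ≥ 1.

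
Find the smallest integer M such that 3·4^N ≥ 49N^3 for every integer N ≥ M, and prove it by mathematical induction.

M = 6

At N = 5: 3072 < 6125, so the inequality fails and M ≥ 6. We prove 3·4^N ≥ 49N^3 for all N ≥ 6.
When N = 6: 3·4^N = 12288 and 49N^3 = 10584, so 12288 ≥ 10584.
For the inductive step, assume it holds for an arbitrary p ≥ 6, so 3·4^p ≥ 49p^3.
Then 3·4^(p + 1) = 4·(3·4^p) ≥ 4·(49p^3).
Also, for p ≥ 6 we have 4·(49p^3) ≥ 49(p+1)^3, since 4 ≥ (1 + 1/p)^3 for all p ≥ 6.
Combining, 3·4^(p + 1) ≥ 49(p+1)^3.
Hence, by induction on N, the claim holds for every N ≥ 6.
Hence the smallest such M is 6.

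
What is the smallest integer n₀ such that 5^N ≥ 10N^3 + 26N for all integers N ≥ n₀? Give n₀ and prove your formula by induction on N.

n₀ = 5

At N = 4: 625 < 744, so the inequality fails and n₀ ≥ 5. We prove 5^N ≥ 10N^3 + 26N for all N ≥ 5.
For the base case N = 5: 5^N = 3125 and 10N^3 + 26N = 1380, so 3125 ≥ 1380.
Suppose the result is true for N = i, so 5^i ≥ 10i^3 + 26i.
Then 5^(i + 1) = 5·(5^i) ≥ 5·(10i^3 + 26i).
Also, for i ≥ 5 we have 5·(10i^3 + 26i) ≥ 10(i+1)^3 + 26(i+1), since 5·(10i^3 + 26i) − (10(i+1)^3 + 26(i+1)) = 40i^3 - 30i^2 + 74i - 36, which is nonnegative for all i ≥ 5.
Combining, 5^(i + 1) ≥ 10(i+1)^3 + 26(i+1).
By induction, the statement is established for all N ≥ 5.
Hence the smallest such n₀ is 5.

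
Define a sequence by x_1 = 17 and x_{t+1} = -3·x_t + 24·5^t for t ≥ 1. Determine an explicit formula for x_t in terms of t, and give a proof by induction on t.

Computing the first terms: x_1 = 17, x_2 = 69, x_3 = 393. This suggests x_t = 2(-3)^(t - 1) + 3·5^t.
When t = 1: the formula gives 17 = 17 = x_1.
Suppose the result is true for t = j, so x_j = 2(-3)^(j - 1) + 3·5^j.
Then x_{j+1} = -3·x_j + 24·5^j = -3·(2(-3)^(j - 1) + 3·5^j) + 24·5^j = 2(-3)^j + 3·5^(j + 1) = 2(-3)^((j+1) - 1) + 3·5^(j+1),
which is the claimed formula at t = j+1.
By induction, the statement is established for all t ≥ 1.

x_t = 2(-3)^(t - 1) + 3·5^t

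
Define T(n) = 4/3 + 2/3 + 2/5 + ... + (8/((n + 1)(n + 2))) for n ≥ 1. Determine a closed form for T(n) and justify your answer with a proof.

We claim T(n) = 4n/(n + 2) for all n ≥ 1.
Base step (n = 1): T(1) = 4/3, and the closed form gives 4/3. They agree.
Inductive step: suppose the statement holds for some j ≥ 1, so T(j) = 4j/(j + 2).
Then T(j+1) = T(j) + (8/((j + 2)(j + 3))) = (4j/(j + 2)) + (8/((j + 2)(j + 3))).
Simplifying, T(j+1) = 4(j + 1)/(j + 3) = 4(j+1)/((j+1) + 2),
which is the closed form with n = j+1.
This completes the induction.

T(n) = 4n/(n + 2)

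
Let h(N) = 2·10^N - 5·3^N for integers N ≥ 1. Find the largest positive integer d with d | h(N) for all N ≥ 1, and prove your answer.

Computing the first values: h(1) = 5 and h(2) = 155; gcd(5, 155) = 5, so d ≤ 5.
We prove 5 | 2·10^N - 5·3^N for all N ≥ 1 by induction on N.
When N = 1: h(1) = 5 = 5·(1), so 5 | h(1).
Inductive step: assume the claim holds for N = j, i.e. 5 | h(j). Then
h(j+1) − 10·h(j) = (2·10^(j+1) - 5·3^(j+1)) − 10·(2·10^j - 5·3^j) = (-5)·3^j·(3 − 10) = (35)·3^j. Since 5 | h(j) by the inductive hypothesis, 5 | 10·h(j); and 5 | 35 since 35 = 5·7. Therefore 5 | h(j+1).
By the principle of mathematical induction, the result holds for all N ≥ 1.
Therefore the largest such d is 5.

d = 5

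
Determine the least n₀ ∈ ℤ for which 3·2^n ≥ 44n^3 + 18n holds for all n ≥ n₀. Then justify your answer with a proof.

At n = 15: 98304 < 148770, so the inequality fails and n₀ ≥ 16. We prove 3·2^n ≥ 44n^3 + 18n for all n ≥ 16.
When n = 16: 3·2^n = 196608 and 44n^3 + 18n = 180512, so 196608 ≥ 180512.
Inductive step: assume the claim holds for n = p, so 3·2^p ≥ 44p^3 + 18p.
Then 3·2^(p + 1) = 2·(3·2^p) ≥ 2·(44p^3 + 18p).
Also, for p ≥ 16 we have 2·(44p^3 + 18p) ≥ 44(p+1)^3 + 18(p+1), since 2·(44p^3 + 18p) − (44(p+1)^3 + 18(p+1)) = 44p^3 - 132p^2 - 114p - 62, which is nonnegative for all p ≥ 16.
Combining, 3·2^(p + 1) ≥ 44(p+1)^3 + 18(p+1).
By induction, the statement is established for all n ≥ 16.
Hence the smallest such n₀ is 16.

n₀ = 16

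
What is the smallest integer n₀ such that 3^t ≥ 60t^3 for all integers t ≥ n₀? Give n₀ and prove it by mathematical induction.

At t = 10: 59049 < 60000, so the inequality fails and n₀ ≥ 11. We prove 3^t ≥ 60t^3 for all t ≥ 11.
Base step (t = 11): 3^t = 177147 and 60t^3 = 79860, so 177147 ≥ 79860.
For the inductive step, assume it holds for an arbitrary r ≥ 11, so 3^r ≥ 60r^3.
Then 3^(r + 1) = 3·(3^r) ≥ 3·(60r^3).
Also, for r ≥ 11 we have 3·(60r^3) ≥ 60(r+1)^3, since 3 ≥ (1 + 1/r)^3 for all r ≥ 11.
Combining, 3^(r + 1) ≥ 60(r+1)^3.
By induction, the statement is established for all t ≥ 11.
Hence the smallest such n₀ is 11.

n₀ = 11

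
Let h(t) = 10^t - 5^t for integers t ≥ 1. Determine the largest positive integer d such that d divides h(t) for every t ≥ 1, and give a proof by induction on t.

Computing the first values: h(1) = 5 and h(2) = 75; gcd(5, 75) = 5, so d ≤ 5.
We prove 5 | 10^t - 5^t for all t ≥ 1 by induction on t.
When t = 1: h(1) = 5 = 5·(1), so 5 | h(1).
Inductive step: assume the claim holds for t = j, i.e. 5 | h(j). Then
10^{j+1} − 5^{j+1} = 10·10^j − 5·5^j = 10·(10^j − 5^j) + (5)·5^j. The first term is divisible by 5 by the inductive hypothesis, and the second term (5)·5^j is divisible by 5 since 5 | 5. Hence 5 | h(j+1).
Hence, by induction on t, the claim holds for every t ≥ 1.
Therefore the largest such d is 5.

d = 5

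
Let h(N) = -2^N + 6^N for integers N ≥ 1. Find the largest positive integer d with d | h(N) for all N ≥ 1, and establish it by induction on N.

d = 4

Computing the first values: h(1) = 4 and h(2) = 32; gcd(4, 32) = 4, so d ≤ 4.
We prove 4 | -2^N + 6^N for all N ≥ 1 by induction on N.
Base step (N = 1): h(1) = 4 = 4·(1), so 4 | h(1).
For the inductive step, assume it holds for an arbitrary p ≥ 1, i.e. 4 | h(p). Then
6^{p+1} − 2^{p+1} = 6·6^p − 2·2^p = 6·(6^p − 2^p) + (4)·2^p. The first term is divisible by 4 by the inductive hypothesis, and the second term (4)·2^p is divisible by 4 since 4 | 4. Hence 4 | h(p+1).
This completes the induction.
Therefore the largest such d is 4.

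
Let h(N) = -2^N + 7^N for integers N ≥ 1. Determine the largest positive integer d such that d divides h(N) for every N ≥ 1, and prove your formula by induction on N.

Computing the first values: h(1) = 5 and h(2) = 45; gcd(5, 45) = 5, so d ≤ 5.
We prove 5 | -2^N + 7^N for all N ≥ 1 by induction on N.
For the base case N = 1: h(1) = 5 = 5·(1), so 5 | h(1).
For the inductive step, assume it holds for an arbitrary k ≥ 1, i.e. 5 | h(k). Then
7^{k+1} − 2^{k+1} = 7·7^k − 2·2^k = 7·(7^k − 2^k) + (5)·2^k. The first term is divisible by 5 by the inductive hypothesis, and the second term (5)·2^k is divisible by 5 since 5 | 5. Hence 5 | h(k+1).
By induction, the statement is established for all N ≥ 1.
Therefore the largest such d is 5.

d = 5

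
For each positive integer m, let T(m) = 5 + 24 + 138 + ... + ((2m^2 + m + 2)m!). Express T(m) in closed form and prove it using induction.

T(m) = (2m + 1)(m + 1)! - 1

We claim T(m) = (2m + 1)(m + 1)! - 1 for all m ≥ 1.
Base case (m = 1): T(1) = 5, and the closed form gives 5. They agree.
Inductive step: assume the claim holds for m = p, so T(p) = (2p + 1)(p + 1)! - 1.
Then T(p+1) = T(p) + ((2p^2 + 5p + 5)(p + 1)!) = ((2p + 1)(p + 1)! - 1) + ((2p^2 + 5p + 5)(p + 1)!).
Simplifying, T(p+1) = (2(p+1) + 1)((p+1) + 1)! - 1,
which is the closed form with m = p+1.
This completes the induction.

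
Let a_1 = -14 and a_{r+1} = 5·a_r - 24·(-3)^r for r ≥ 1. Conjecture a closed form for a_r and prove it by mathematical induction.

Computing the first terms: a_1 = -14, a_2 = 2, a_3 = -206. This suggests a_r = -(-3)^(r + 1) - 5^r.
Base case (r = 1): the formula gives -14 = -14 = a_1.
Suppose the result is true for r = p, so a_p = -(-3)^(p + 1) - 5^p.
Then a_{p+1} = 5·a_p - 24·(-3)^p = 5·(-(-3)^(p + 1) - 5^p) - 24·(-3)^p = -(-3)^(p + 2) - 5^(p + 1) = -(-3)^((p+1) + 1) - 5^(p+1),
which is the claimed formula at r = p+1.
This completes the induction.

a_r = -(-3)^(r + 1) - 5^r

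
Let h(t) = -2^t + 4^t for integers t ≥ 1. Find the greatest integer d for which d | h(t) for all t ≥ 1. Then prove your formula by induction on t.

d = 2

Computing the first values: h(1) = 2 and h(2) = 12; gcd(2, 12) = 2, so d ≤ 2.
We prove 2 | -2^t + 4^t for all t ≥ 1 by induction on t.
For the base case t = 1: h(1) = 2 = 2·(1), so 2 | h(1).
Inductive step: suppose the statement holds for some j ≥ 1, i.e. 2 | h(j). Then
4^{j+1} − 2^{j+1} = 4·4^j − 2·2^j = 4·(4^j − 2^j) + (2)·2^j. The first term is divisible by 2 by the inductive hypothesis, and the second term (2)·2^j is divisible by 2 since 2 | 2. Hence 2 | h(j+1).
By induction, the statement is established for all t ≥ 1.
Therefore the largest such d is 2.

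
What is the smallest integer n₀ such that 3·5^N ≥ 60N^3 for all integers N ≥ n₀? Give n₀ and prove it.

n₀ = 5

At N = 4: 1875 < 3840, so the inequality fails and n₀ ≥ 5. We prove 3·5^N ≥ 60N^3 for all N ≥ 5.
When N = 5: 3·5^N = 9375 and 60N^3 = 7500, so 9375 ≥ 7500.
For the inductive step, assume it holds for an arbitrary r ≥ 5, so 3·5^r ≥ 60r^3.
Then 3·5^(r + 1) = 5·(3·5^r) ≥ 5·(60r^3).
Also, for r ≥ 5 we have 5·(60r^3) ≥ 60(r+1)^3, since 5 ≥ (1 + 1/r)^3 for all r ≥ 5.
Combining, 3·5^(r + 1) ≥ 60(r+1)^3.
By the principle of mathematical induction, the result holds for all N ≥ 5.
Hence the smallest such n₀ is 5.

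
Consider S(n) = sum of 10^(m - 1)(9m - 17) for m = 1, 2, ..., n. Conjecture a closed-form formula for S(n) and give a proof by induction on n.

S(n) = 10^n(n - 2) + 2

We claim S(n) = 10^n(n - 2) + 2 for all n ≥ 1.
For the base case n = 1: S(1) = -8, and the closed form gives -8. They agree.
Inductive step: suppose the statement holds for some m ≥ 1, so S(m) = 10^m(m - 2) + 2.
Then S(m+1) = S(m) + (10^m(9m - 8)) = (10^m(m - 2) + 2) + (10^m(9m - 8)).
Simplifying, S(m+1) = 10·10^m·m - 10·10^m + 2 = 10^(m+1)((m+1) - 2) + 2,
which is the closed form with n = m+1.
This completes the induction.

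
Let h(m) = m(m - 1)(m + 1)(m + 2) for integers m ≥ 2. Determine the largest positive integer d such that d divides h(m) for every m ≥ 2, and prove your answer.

d = 24

Computing the first values: h(2) = 24 and h(3) = 120; gcd(24, 120) = 24, so d ≤ 24.
We prove 24 | m(m - 1)(m + 1)(m + 2) for all m ≥ 2 by induction on m.
Base case (m = 2): h(2) = 24 = 24·(1), so 24 | h(2).
Inductive step: suppose the statement holds for some j ≥ 2, i.e. 24 | h(j). Then
h(j+1) − h(j) = j·(j+1)·(j+2)·(j+3) − (j-1)·j·(j+1)·(j+2) = j·(j+1)·(j+2)·[(j+3) − (j-1)] = 4·j·(j+1)·(j+2). The product of 3 consecutive integers is divisible by (3)! = 6, so h(j+1) − h(j) is divisible by 4·6 = 24. By the inductive hypothesis 24 | h(j), hence 24 | h(j+1).
This completes the induction.
Therefore the largest such d is 24.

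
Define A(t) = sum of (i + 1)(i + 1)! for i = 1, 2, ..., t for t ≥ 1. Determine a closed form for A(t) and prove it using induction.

We claim A(t) = (t + 2)! - 2 for all t ≥ 1.
When t = 1: A(1) = 4, and the closed form gives 4. They agree.
Inductive step: suppose the statement holds for some i ≥ 1, so A(i) = (i + 2)! - 2.
Then A(i+1) = A(i) + ((i + 2)(i + 2)!) = ((i + 2)! - 2) + ((i + 2)(i + 2)!).
Simplifying, A(i+1) = ((i+1) + 2)! - 2,
which is the closed form with t = i+1.
Hence, by induction on t, the claim holds for every t ≥ 1.

A(t) = (t + 2)! - 2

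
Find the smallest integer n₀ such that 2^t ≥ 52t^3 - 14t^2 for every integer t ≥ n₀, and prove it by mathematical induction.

n₀ = 19

At t = 18: 262144 < 298728, so the inequality fails and n₀ ≥ 19. We prove 2^t ≥ 52t^3 - 14t^2 for all t ≥ 19.
Base case (t = 19): 2^t = 524288 and 52t^3 - 14t^2 = 351614, so 524288 ≥ 351614.
Suppose the result is true for t = j, so 2^j ≥ 52j^3 - 14j^2.
Then 2^(j + 1) = 2·(2^j) ≥ 2·(52j^3 - 14j^2).
Also, for j ≥ 19 we have 2·(52j^3 - 14j^2) ≥ 52(j+1)^3 - 14(j+1)^2, since 2·(52j^3 - 14j^2) − (52(j+1)^3 - 14(j+1)^2) = 52j^3 - 170j^2 - 128j - 38, which is nonnegative for all j ≥ 19.
Combining, 2^(j + 1) ≥ 52(j+1)^3 - 14(j+1)^2.
By induction, the statement is established for all t ≥ 19.
Hence the smallest such n₀ is 19.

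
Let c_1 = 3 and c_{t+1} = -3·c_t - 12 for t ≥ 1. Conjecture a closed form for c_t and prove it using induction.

Computing the first terms: c_1 = 3, c_2 = -21, c_3 = 51. This suggests c_t = -2(-3)^t - 3.
Base case (t = 1): the formula gives 3 = 3 = c_1.
Inductive step: suppose the statement holds for some p ≥ 1, so c_p = -2(-3)^p - 3.
Then c_{p+1} = -3·c_p - 12 = -3·(-2(-3)^p - 3) - 12 = -2(-3)^(p + 1) - 3,
which is the claimed formula at t = p+1.
This completes the induction.

c_t = -2(-3)^t - 3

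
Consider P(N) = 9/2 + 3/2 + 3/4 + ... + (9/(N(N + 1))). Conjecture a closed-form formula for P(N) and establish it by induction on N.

We claim P(N) = 9N/(N + 1) for all N ≥ 1.
Base step (N = 1): P(1) = 9/2, and the closed form gives 9/2. They agree.
Inductive step: assume the claim holds for N = i, so P(i) = 9i/(i + 1).
Then P(i+1) = P(i) + (9/((i + 1)(i + 2))) = (9i/(i + 1)) + (9/((i + 1)(i + 2))).
Simplifying, P(i+1) = 9(i + 1)/(i + 2) = 9(i+1)/((i+1) + 1),
which is the closed form with N = i+1.
By induction, the statement is established for all N ≥ 1.

P(N) = 9N/(N + 1)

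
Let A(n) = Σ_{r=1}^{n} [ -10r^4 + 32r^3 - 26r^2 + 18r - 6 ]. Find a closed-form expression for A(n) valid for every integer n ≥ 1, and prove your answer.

We claim A(n) = -n(2n^4 - 3n^3 - 4n^2 - 4n + 1) for all n ≥ 1.
When n = 1: A(1) = 8, and the closed form gives 8. They agree.
For the inductive step, assume it holds for an arbitrary r ≥ 1, so A(r) = r(-2r^4 + 3r^3 + 4r^2 + 4r - 1).
Then A(r+1) = A(r) + (-10r^4 - 8r^3 + 10r^2 + 22r + 8) = (r(-2r^4 + 3r^3 + 4r^2 + 4r - 1)) + (-10r^4 - 8r^3 + 10r^2 + 22r + 8).
Simplifying, A(r+1) = -(r + 1)(2r^4 + 5r^3 - r^2 - 13r - 8) = -(r+1)(2(r+1)^4 - 3(r+1)^3 - 4(r+1)^2 - 4(r+1) + 1),
which is the closed form with n = r+1.
This completes the induction.

A(n) = -n(2n^4 - 3n^3 - 4n^2 - 4n + 1)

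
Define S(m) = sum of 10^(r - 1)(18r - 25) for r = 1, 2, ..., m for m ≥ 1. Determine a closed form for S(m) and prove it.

S(m) = 10^m(2m - 3) + 3

We claim S(m) = 10^m(2m - 3) + 3 for all m ≥ 1.
When m = 1: S(1) = -7, and the closed form gives -7. They agree.
For the inductive step, assume it holds for an arbitrary r ≥ 1, so S(r) = 10^r(2r - 3) + 3.
Then S(r+1) = S(r) + (10^r(18r - 7)) = (10^r(2r - 3) + 3) + (10^r(18r - 7)).
Simplifying, S(r+1) = 20·10^r·r - 10·10^r + 3 = 10^(r+1)(2(r+1) - 3) + 3,
which is the closed form with m = r+1.
By induction, the statement is established for all m ≥ 1.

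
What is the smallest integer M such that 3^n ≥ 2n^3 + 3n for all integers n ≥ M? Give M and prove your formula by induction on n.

At n = 5: 243 < 265, so the inequality fails and M ≥ 6. We prove 3^n ≥ 2n^3 + 3n for all n ≥ 6.
Base case (n = 6): 3^n = 729 and 2n^3 + 3n = 450, so 729 ≥ 450.
For the inductive step, assume it holds for an arbitrary i ≥ 6, so 3^i ≥ 2i^3 + 3i.
Then 3^(i + 1) = 3·(3^i) ≥ 3·(2i^3 + 3i).
Also, for i ≥ 6 we have 3·(2i^3 + 3i) ≥ 2(i+1)^3 + 3(i+1), since 3·(2i^3 + 3i) − (2(i+1)^3 + 3(i+1)) = 4i^3 - 6i^2 - 5, which is nonnegative for all i ≥ 6.
Combining, 3^(i + 1) ≥ 2(i+1)^3 + 3(i+1).
By the principle of mathematical induction, the result holds for all n ≥ 6.
Hence the smallest such M is 6.

M = 6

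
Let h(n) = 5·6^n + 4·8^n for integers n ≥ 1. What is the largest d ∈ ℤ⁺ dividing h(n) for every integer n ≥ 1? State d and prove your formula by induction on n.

Computing the first values: h(1) = 62 and h(2) = 436; gcd(62, 436) = 2, so d ≤ 2.
We prove 2 | 5·6^n + 4·8^n for all n ≥ 1 by induction on n.
Base step (n = 1): h(1) = 62 = 2·(31), so 2 | h(1).
Inductive step: assume the claim holds for n = k, i.e. 2 | h(k). Then
h(k+1) − 8·h(k) = (5·6^(k+1) + 4·8^(k+1)) − 8·(5·6^k + 4·8^k) = (5)·6^k·(6 − 8) = (-10)·6^k. Since 2 | h(k) by the inductive hypothesis, 2 | 8·h(k); and 2 | -10 since -10 = 2·-5. Therefore 2 | h(k+1).
This completes the induction.
Therefore the largest such d is 2.

d = 2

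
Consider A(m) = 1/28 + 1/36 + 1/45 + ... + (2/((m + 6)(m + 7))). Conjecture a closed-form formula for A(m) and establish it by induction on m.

We claim A(m) = 2m/(7(m + 7)) for all m ≥ 1.
For the base case m = 1: A(1) = 1/28, and the closed form gives 1/28. They agree.
Inductive step: assume the claim holds for m = i, so A(i) = 2i/(7(i + 7)).
Then A(i+1) = A(i) + (2/((i + 7)(i + 8))) = (2i/(7(i + 7))) + (2/((i + 7)(i + 8))).
Simplifying, A(i+1) = 2(i + 1)/(7(i + 8)) = 2(i+1)/(7((i+1) + 7)),
which is the closed form with m = i+1.
Hence, by induction on m, the claim holds for every m ≥ 1.

A(m) = 2m/(7(m + 7))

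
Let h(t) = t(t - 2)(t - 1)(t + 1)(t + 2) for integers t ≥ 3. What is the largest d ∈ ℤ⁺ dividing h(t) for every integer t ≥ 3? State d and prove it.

d = 120

Computing the first values: h(3) = 120 and h(4) = 720; gcd(120, 720) = 120, so d ≤ 120.
We prove 120 | t(t - 2)(t - 1)(t + 1)(t + 2) for all t ≥ 3 by induction on t.
When t = 3: h(3) = 120 = 120·(1), so 120 | h(3).
Inductive step: assume the claim holds for t = r, i.e. 120 | h(r). Then
h(r+1) − h(r) = (r-1)·r·(r+1)·(r+2)·(r+3) − (r-2)·(r-1)·r·(r+1)·(r+2) = (r-1)·r·(r+1)·(r+2)·[(r+3) − (r-2)] = 5·(r-1)·r·(r+1)·(r+2). The product of 4 consecutive integers is divisible by (4)! = 24, so h(r+1) − h(r) is divisible by 5·24 = 120. By the inductive hypothesis 120 | h(r), hence 120 | h(r+1).
By the principle of mathematical induction, the result holds for all t ≥ 3.
Therefore the largest such d is 120.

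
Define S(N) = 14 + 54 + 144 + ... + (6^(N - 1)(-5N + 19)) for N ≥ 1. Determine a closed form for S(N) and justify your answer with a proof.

We claim S(N) = 6^N(-N + 4) - 4 for all N ≥ 1.
For the base case N = 1: S(1) = 14, and the closed form gives 14. They agree.
Inductive step: assume the claim holds for N = k, so S(k) = 6^k(-k + 4) - 4.
Then S(k+1) = S(k) + (6^k(-5k + 14)) = (6^k(-k + 4) - 4) + (6^k(-5k + 14)).
Simplifying, S(k+1) = -6·6^k·k + 18·6^k - 4 = 6^(k+1)(-(k+1) + 4) - 4,
which is the closed form with N = k+1.
This completes the induction.

S(N) = 6^N(-N + 4) - 4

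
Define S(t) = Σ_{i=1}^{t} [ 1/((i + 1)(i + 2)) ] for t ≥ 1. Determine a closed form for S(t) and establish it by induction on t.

We claim S(t) = t/(2(t + 2)) for all t ≥ 1.
Base step (t = 1): S(1) = 1/6, and the closed form gives 1/6. They agree.
Inductive step: assume the claim holds for t = i, so S(i) = i/(2(i + 2)).
Then S(i+1) = S(i) + (1/((i + 2)(i + 3))) = (i/(2(i + 2))) + (1/((i + 2)(i + 3))).
Simplifying, S(i+1) = (i + 1)/(2(i + 3)) = (i+1)/(2((i+1) + 2)),
which is the closed form with t = i+1.
By induction, the statement is established for all t ≥ 1.

S(t) = t/(2(t + 2))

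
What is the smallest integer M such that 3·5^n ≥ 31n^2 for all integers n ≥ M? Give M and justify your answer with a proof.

At n = 2: 75 < 124, so the inequality fails and M ≥ 3. We prove 3·5^n ≥ 31n^2 for all n ≥ 3.
Base step (n = 3): 3·5^n = 375 and 31n^2 = 279, so 375 ≥ 279.
For the inductive step, assume it holds for an arbitrary p ≥ 3, so 3·5^p ≥ 31p^2.
Then 3·5^(p + 1) = 5·(3·5^p) ≥ 5·(31p^2).
Also, for p ≥ 3 we have 5·(31p^2) ≥ 31(p+1)^2, since 5 ≥ (1 + 1/p)^2 for all p ≥ 3.
Combining, 3·5^(p + 1) ≥ 31(p+1)^2.
By the principle of mathematical induction, the result holds for all n ≥ 3.
Hence the smallest such M is 3.

M = 3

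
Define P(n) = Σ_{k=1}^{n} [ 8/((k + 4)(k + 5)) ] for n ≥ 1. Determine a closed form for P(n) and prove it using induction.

We claim P(n) = 8n/(5(n + 5)) for all n ≥ 1.
Base case (n = 1): P(1) = 4/15, and the closed form gives 4/15. They agree.
Suppose the result is true for n = k, so P(k) = 8k/(5(k + 5)).
Then P(k+1) = P(k) + (8/((k + 5)(k + 6))) = (8k/(5(k + 5))) + (8/((k + 5)(k + 6))).
Simplifying, P(k+1) = 8(k + 1)/(5(k + 6)) = 8(k+1)/(5((k+1) + 5)),
which is the closed form with n = k+1.
Hence, by induction on n, the claim holds for every n ≥ 1.

P(n) = 8n/(5(n + 5))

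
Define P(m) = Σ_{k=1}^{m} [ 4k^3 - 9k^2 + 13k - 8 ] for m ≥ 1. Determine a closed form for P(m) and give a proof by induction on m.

We claim P(m) = m(m - 1)(m^2 + 3) for all m ≥ 1.
Base step (m = 1): P(1) = 0, and the closed form gives 0. They agree.
Suppose the result is true for m = k, so P(k) = k(k^3 - k^2 + 3k - 3).
Then P(k+1) = P(k) + (k(4k^2 + 3k + 7)) = (k(k^3 - k^2 + 3k - 3)) + (k(4k^2 + 3k + 7)).
Simplifying, P(k+1) = k(k + 1)(k^2 + 2k + 4) = (k+1)((k+1) - 1)((k+1)^2 + 3),
which is the closed form with m = k+1.
This completes the induction.

P(m) = m(m - 1)(m^2 + 3)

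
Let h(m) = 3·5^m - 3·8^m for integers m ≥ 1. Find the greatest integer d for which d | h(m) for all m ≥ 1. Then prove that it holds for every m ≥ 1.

Computing the first values: h(1) = -9 and h(2) = -117; gcd(-9, -117) = 9, so d ≤ 9.
We prove 9 | 3·5^m - 3·8^m for all m ≥ 1 by induction on m.
For the base case m = 1: h(1) = -9 = 9·(-1), so 9 | h(1).
Inductive step: suppose the statement holds for some i ≥ 1, i.e. 9 | h(i). Then
h(i+1) − 8·h(i) = (3·5^(i+1) - 3·8^(i+1)) − 8·(3·5^i - 3·8^i) = (3)·5^i·(5 − 8) = (-9)·5^i. Since 9 | h(i) by the inductive hypothesis, 9 | 8·h(i); and 9 | -9 since -9 = 9·-1. Therefore 9 | h(i+1).
Hence, by induction on m, the claim holds for every m ≥ 1.
Therefore the largest such d is 9.

d = 9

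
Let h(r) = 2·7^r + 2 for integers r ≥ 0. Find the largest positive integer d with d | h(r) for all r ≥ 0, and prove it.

d = 4

Computing the first values: h(0) = 4 and h(1) = 16; gcd(4, 16) = 4, so d ≤ 4.
We prove 4 | 2·7^r + 2 for all r ≥ 0 by induction on r.
When r = 0: h(0) = 4 = 4·(1), so 4 | h(0).
Inductive step: suppose the statement holds for some k ≥ 0, i.e. 4 | h(k). Then
h(k+1) = 2·7^(k+1) + 2 = 7·(2·7^k + 2) - 12 = 7·h(k) - 12. The first term is divisible by 4 by the inductive hypothesis, and -12 is divisible by 4. Hence 4 | h(k+1).
This completes the induction.
Therefore the largest such d is 4.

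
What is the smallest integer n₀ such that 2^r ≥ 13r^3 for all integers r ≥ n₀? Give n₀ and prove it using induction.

n₀ = 16

At r = 15: 32768 < 43875, so the inequality fails and n₀ ≥ 16. We prove 2^r ≥ 13r^3 for all r ≥ 16.
Base step (r = 16): 2^r = 65536 and 13r^3 = 53248, so 65536 ≥ 53248.
Inductive step: assume the claim holds for r = m, so 2^m ≥ 13m^3.
Then 2^(m + 1) = 2·(2^m) ≥ 2·(13m^3).
Also, for m ≥ 16 we have 2·(13m^3) ≥ 13(m+1)^3, since 2 ≥ (1 + 1/m)^3 for all m ≥ 16.
Combining, 2^(m + 1) ≥ 13(m+1)^3.
This completes the induction.
Hence the smallest such n₀ is 16.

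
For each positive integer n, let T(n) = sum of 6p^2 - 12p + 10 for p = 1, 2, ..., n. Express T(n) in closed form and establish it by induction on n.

T(n) = n(2n^2 - 3n + 5)

We claim T(n) = n(2n^2 - 3n + 5) for all n ≥ 1.
For the base case n = 1: T(1) = 4, and the closed form gives 4. They agree.
Inductive step: assume the claim holds for n = p, so T(p) = p(2p^2 - 3p + 5).
Then T(p+1) = T(p) + (6p^2 + 4) = (p(2p^2 - 3p + 5)) + (6p^2 + 4).
Simplifying, T(p+1) = (p + 1)(2p^2 + p + 4) = (p+1)(2(p+1)^2 - 3(p+1) + 5),
which is the closed form with n = p+1.
This completes the induction.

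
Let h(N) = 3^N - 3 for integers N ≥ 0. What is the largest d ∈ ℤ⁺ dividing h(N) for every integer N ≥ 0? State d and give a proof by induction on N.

Computing the first values: h(0) = -2 and h(1) = 0; gcd(-2, 0) = 2, so d ≤ 2.
We prove 2 | 3^N - 3 for all N ≥ 0 by induction on N.
When N = 0: h(0) = -2 = 2·(-1), so 2 | h(0).
For the inductive step, assume it holds for an arbitrary k ≥ 0, i.e. 2 | h(k). Then
h(k+1) = 3^(k+1) - 3 = 3·(3^k - 3) + 6 = 3·h(k) + 6. The first term is divisible by 2 by the inductive hypothesis, and 6 is divisible by 2. Hence 2 | h(k+1).
By induction, the statement is established for all N ≥ 0.
Therefore the largest such d is 2.

d = 2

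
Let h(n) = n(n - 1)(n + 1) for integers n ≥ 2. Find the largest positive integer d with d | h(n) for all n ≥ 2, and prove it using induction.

d = 6

Computing the first values: h(2) = 6 and h(3) = 24; gcd(6, 24) = 6, so d ≤ 6.
We prove 6 | n(n - 1)(n + 1) for all n ≥ 2 by induction on n.
When n = 2: h(2) = 6 = 6·(1), so 6 | h(2).
For the inductive step, assume it holds for an arbitrary j ≥ 2, i.e. 6 | h(j). Then
h(j+1) − h(j) = j·(j+1)·(j+2) − (j-1)·j·(j+1) = j·(j+1)·[(j+2) − (j-1)] = 3·j·(j+1). The product of 2 consecutive integers is divisible by (2)! = 2, so h(j+1) − h(j) is divisible by 3·2 = 6. By the inductive hypothesis 6 | h(j), hence 6 | h(j+1).
By the principle of mathematical induction, the result holds for all n ≥ 2.
Therefore the largest such d is 6.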